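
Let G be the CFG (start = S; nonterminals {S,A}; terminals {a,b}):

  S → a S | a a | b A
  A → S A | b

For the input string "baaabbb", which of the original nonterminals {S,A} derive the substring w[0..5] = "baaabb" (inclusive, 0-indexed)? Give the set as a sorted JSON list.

CNF form of G:
  S -> T0 S | T0 T0 | T1 A
  A -> S A | b
  T0 -> a
  T1 -> b

CYK table (by increasing span), restricted to cells inside w[0..5]:
  cell(0,0) b: {A,T1}  orig:{A}
  cell(1,1) a: {T0}  orig:{}
  cell(2,2) a: {T0}  orig:{}
  cell(3,3) a: {T0}  orig:{}
  cell(4,4) b: {A,T1}  orig:{A}
  cell(5,5) b: {A,T1}  orig:{A}
  cell(0,1) ba: ∅
  cell(1,2) aa: {S}
  cell(2,3) aa: {S}
  cell(3,4) ab: ∅
  cell(4,5) bb: {S}
  cell(0,2) baa: ∅
  cell(1,3) aaa: {S}
  cell(2,4) aab: {A}
  cell(3,5) abb: {S}
  cell(0,3) baaa: ∅
  cell(1,4) aaab: {A}
  cell(2,5) aabb: {S}
  cell(0,4) baaab: {S}
  cell(1,5) aaabb: {S}
  cell(0,5) baaabb: {A}

Original NTs in T[0,5] deriving "baaabb": ["A"]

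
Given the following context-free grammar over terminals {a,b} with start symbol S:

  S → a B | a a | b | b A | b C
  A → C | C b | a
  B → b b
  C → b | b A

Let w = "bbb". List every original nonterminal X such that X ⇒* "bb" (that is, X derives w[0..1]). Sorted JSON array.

CNF form of G:
  S -> T0 A | T0 C | T1 B | T1 T1 | b
  A -> C T0 | T0 A | a | b
  B -> T0 T0
  C -> T0 A | b
  T0 -> b
  T1 -> a

CYK fill, restricted to cells inside w[0..1]:
  cell(0,0) b: {A,C,S,T0}  orig:{A,C,S}
  cell(1,1) b: {A,C,S,T0}  orig:{A,C,S}
  cell(0,1) bb: {A,B,C,S}

Original NTs in T[0,1] deriving "bb": ["A", "B", "C", "S"]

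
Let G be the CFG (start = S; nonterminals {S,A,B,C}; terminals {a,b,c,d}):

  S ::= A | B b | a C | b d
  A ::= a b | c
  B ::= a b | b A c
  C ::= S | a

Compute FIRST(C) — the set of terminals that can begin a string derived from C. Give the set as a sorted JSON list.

FIRST iteration:
iter 1:
  A via A→a b: +{a}
  A via A→c: +{c}
  B via B→a b: +{a}
  B via B→b A c: +{b}
  C via C→a: +{a}
  S via S→A: +{a,c}
  S via S→B b: +{b}
  FIRST(S)={a,b,c}  FIRST(A)={a,c}  FIRST(B)={a,b}  FIRST(C)={a}
iter 2:
  C via C→S: +{b,c}
  FIRST(S)={a,b,c}  FIRST(A)={a,c}  FIRST(B)={a,b}  FIRST(C)={a,b,c}
iter 3: done
  FIRST(S)={a,b,c}  FIRST(A)={a,c}  FIRST(B)={a,b}  FIRST(C)={a,b,c}

FIRST(C) = ["a", "b", "c"]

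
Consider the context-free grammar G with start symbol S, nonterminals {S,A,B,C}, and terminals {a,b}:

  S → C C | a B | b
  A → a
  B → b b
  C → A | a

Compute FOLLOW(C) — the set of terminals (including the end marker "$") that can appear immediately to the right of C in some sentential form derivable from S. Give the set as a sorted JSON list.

FIRST sets, iterate to fixpoint:
round 1:
  A via A→a: +{a}
  B via B→b b: +{b}
  C via C→A: +{a}
  S via S→C C: +{a}
  S via S→b: +{b}
  S: {a,b}  A: {a}  B: {b}  C: {a}
round 2: done
  S: {a,b}  A: {a}  B: {b}  C: {a}

FOLLOW iteration:
FOLLOW(S) := {$}
pass 1:
  S→C C: FOLLOW(C) ⊇ FIRST(C) = {a}; new: +{a}
  S→C C: FOLLOW(C) ⊇ FOLLOW(S) ⊇ {$}; new: +{$}
  S→a B: FOLLOW(B) ⊇ FOLLOW(S) ⊇ {$}; new: +{$}
  FOLLOW[S]={$}  FOLLOW[A]={}  FOLLOW[B]={$}  FOLLOW[C]={$,a}
pass 2:
  C→A: FOLLOW(A) ⊇ FOLLOW(C) ⊇ {$,a}; new: +{$,a}
  FOLLOW[S]={$}  FOLLOW[A]={$,a}  FOLLOW[B]={$}  FOLLOW[C]={$,a}
pass 3: — fixpoint
  FOLLOW[S]={$}  FOLLOW[A]={$,a}  FOLLOW[B]={$}  FOLLOW[C]={$,a}

FOLLOW(C) = ["$", "a"]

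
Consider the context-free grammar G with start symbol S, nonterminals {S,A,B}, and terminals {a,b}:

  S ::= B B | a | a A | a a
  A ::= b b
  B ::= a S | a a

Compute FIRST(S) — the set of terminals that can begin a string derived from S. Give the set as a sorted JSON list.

FIRST iteration:
pass 1:
  A via A→b b: +{b}
  B via B→a S: +{a}
  S via S→B B: +{a}
  FIRST[S]={a}  FIRST[A]={b}  FIRST[B]={a}
pass 2: (no change)
  FIRST[S]={a}  FIRST[A]={b}  FIRST[B]={a}

FIRST(S) = ["a"]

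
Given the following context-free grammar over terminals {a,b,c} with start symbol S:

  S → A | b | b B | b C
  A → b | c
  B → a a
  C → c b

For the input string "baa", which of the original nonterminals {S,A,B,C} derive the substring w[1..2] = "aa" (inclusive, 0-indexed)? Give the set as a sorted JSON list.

Convert to CNF:
  S -> T2 B | T2 C | b | c
  A -> b | c
  B -> T0 T0
  C -> T1 T2
  T0 -> a
  T1 -> c
  T2 -> b

CYK table (by increasing span) — only the sub-triangle for w[1..2]:
  T[1,1] 'a' = {T0}  orig:{}
  T[2,2] 'a' = {T0}  orig:{}
  T[1,2] 'aa' = {B}

Original NTs in T[1,2] deriving "aa": ["B"]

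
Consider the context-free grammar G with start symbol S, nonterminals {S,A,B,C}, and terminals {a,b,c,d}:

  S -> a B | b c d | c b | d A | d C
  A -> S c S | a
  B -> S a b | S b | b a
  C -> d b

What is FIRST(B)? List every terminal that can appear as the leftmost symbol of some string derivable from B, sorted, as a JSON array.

FIRST iteration:
[1]
  A via A→a: +{a}
  B via B→b a: +{b}
  C via C→d b: +{d}
  S via S→a B: +{a}
  S via S→b c d: +{b}
  S via S→c b: +{c}
  S via S→d A: +{d}
  S: {a,b,c,d}  A: {a}  B: {b}  C: {d}
[2]
  A via A→S c S: +{b,c,d}
  B via B→S a b: +{a,c,d}
  S: {a,b,c,d}  A: {a,b,c,d}  B: {a,b,c,d}  C: {d}
[3] (no change)
  S: {a,b,c,d}  A: {a,b,c,d}  B: {a,b,c,d}  C: {d}

FIRST(B) = ["a", "b", "c", "d"]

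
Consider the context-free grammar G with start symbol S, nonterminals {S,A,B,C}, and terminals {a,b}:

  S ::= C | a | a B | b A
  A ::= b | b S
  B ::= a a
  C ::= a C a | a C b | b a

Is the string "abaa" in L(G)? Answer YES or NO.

Convert to CNF:
  S -> T0 A | T0 T1 | T1 B | T1 X4 | T1 X5 | a
  A -> T0 S | b
  B -> T1 T1
  C -> T0 T1 | T1 X2 | T1 X3
  T0 -> b
  T1 -> a
  X2 -> C T1
  X3 -> C T0
  X4 -> C T1
  X5 -> C T0

CYK fill:
  T[0,0] 'a' = {S,T1}  orig:{S}
  T[1,1] 'b' = {A,T0}  orig:{A}
  T[2,2] 'a' = {S,T1}  orig:{S}
  T[3,3] 'a' = {S,T1}  orig:{S}
  T[0,1] 'ab' = ∅
  T[1,2] 'ba' = {A,C,S}
  T[2,3] 'aa' = {B}
  T[0,2] 'aba' = ∅
  T[1,3] 'baa' = {X2,X4}  orig:{}
  T[0,3] 'abaa' = {C,S}

S ∈ T[0,3] ⇒ YES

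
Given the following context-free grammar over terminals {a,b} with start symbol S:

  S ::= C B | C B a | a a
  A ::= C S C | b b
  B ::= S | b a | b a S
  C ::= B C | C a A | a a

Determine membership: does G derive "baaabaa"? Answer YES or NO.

CNF form of G:
  S -> C B | C X6 | T1 T1
  A -> C X2 | T0 T0
  B -> C B | C X3 | T0 T1 | T0 X4 | T1 T1
  C -> B C | C X5 | T1 T1
  T0 -> b
  T1 -> a
  X2 -> S C
  X3 -> B T1
  X4 -> T1 S
  X5 -> T1 A
  X6 -> B T1

CYK table (by increasing span):
  T[0,0] 'b' = {T0}  orig:{}
  T[1,1] 'a' = {T1}  orig:{}
  T[2,2] 'a' = {T1}  orig:{}
  T[3,3] 'a' = {T1}  orig:{}
  T[4,4] 'b' = {T0}  orig:{}
  T[5,5] 'a' = {T1}  orig:{}
  T[6,6] 'a' = {T1}  orig:{}
  T[0,1] 'ba' = {B}
  T[1,2] 'aa' = {B,C,S}
  T[2,3] 'aa' = {B,C,S}
  T[3,4] 'ab' = ∅
  T[4,5] 'ba' = {B}
  T[5,6] 'aa' = {B,C,S}
  T[0,2] 'baa' = {X3,X6}  orig:{}
  T[1,3] 'aaa' = {X3,X4,X6}  orig:{}
  T[2,4] 'aab' = ∅
  T[3,5] 'aba' = ∅
  T[4,6] 'baa' = {X3,X6}  orig:{}
  T[0,3] 'baaa' = {B,C}
  T[1,4] 'aaab' = ∅
  T[2,5] 'aaba' = {B,S}
  T[3,6] 'abaa' = ∅
  T[0,4] 'baaab' = ∅
  T[1,5] 'aaaba' = {X4}  orig:{}
  T[2,6] 'aabaa' = {B,S,X3,X6}  orig:{B,S}
  T[0,5] 'baaaba' = {B,S}
  T[1,6] 'aaabaa' = {X4}  orig:{}
  T[0,6] 'baaabaa' = {B,S,X3,X6}  orig:{B,S}

S ∈ T[0,6] ⇒ YES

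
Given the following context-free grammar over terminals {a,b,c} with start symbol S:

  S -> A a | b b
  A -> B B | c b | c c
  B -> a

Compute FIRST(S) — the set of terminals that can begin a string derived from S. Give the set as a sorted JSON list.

FIRST sets, iterate to fixpoint:
round 1:
  A via A→c b: +{c}
  B via B→a: +{a}
  S via S→A a: +{c}
  S via S→b b: +{b}
  S: {b,c}  A: {c}  B: {a}
round 2:
  A via A→B B: +{a}
  S via S→A a: +{a}
  S: {a,b,c}  A: {a,c}  B: {a}
round 3: (no change)
  S: {a,b,c}  A: {a,c}  B: {a}

FIRST(S) = ["a", "b", "c"]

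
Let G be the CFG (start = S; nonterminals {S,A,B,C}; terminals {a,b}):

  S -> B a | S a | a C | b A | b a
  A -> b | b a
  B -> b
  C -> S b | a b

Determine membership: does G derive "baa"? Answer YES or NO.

CNF form of G:
  S -> B T1 | S T1 | T0 A | T0 T1 | T1 C
  A -> T0 T1 | b
  B -> b
  C -> S T0 | T1 T0
  T0 -> b
  T1 -> a

Fill CYK table bottom-up:
  cell(0,0) b: {A,B,T0}  orig:{A,B}
  cell(1,1) a: {T1}  orig:{}
  cell(2,2) a: {T1}  orig:{}
  cell(0,1) ba: {A,S}
  cell(1,2) aa: ∅
  cell(0,2) baa: {S}

S ∈ T[0,2] ⇒ YES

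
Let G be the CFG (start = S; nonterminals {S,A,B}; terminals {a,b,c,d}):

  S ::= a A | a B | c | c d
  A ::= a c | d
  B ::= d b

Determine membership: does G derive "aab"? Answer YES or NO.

CNF form of G:
  S -> T0 A | T0 B | T1 T2 | c
  A -> T0 T1 | d
  B -> T2 T3
  T0 -> a
  T1 -> c
  T2 -> d
  T3 -> b

Fill CYK table bottom-up:
  [0..0]={T0}  "a"  orig:{}
  [1..1]={T0}  "a"  orig:{}
  [2..2]={T3}  "b"  orig:{}
  [0..1]=∅  "aa"
  [1..2]=∅  "ab"
  [0..2]=∅  "aab"

S ∉ T[0,2] ⇒ NO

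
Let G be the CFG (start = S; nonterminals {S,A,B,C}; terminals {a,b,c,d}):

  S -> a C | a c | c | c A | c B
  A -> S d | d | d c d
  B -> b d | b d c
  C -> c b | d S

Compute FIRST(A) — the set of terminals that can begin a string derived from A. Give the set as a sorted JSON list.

FIRST sets, iterate to fixpoint:
round 1:
  A via A→d: +{d}
  B via B→b d: +{b}
  C via C→c b: +{c}
  C via C→d S: +{d}
  S via S→a C: +{a}
  S via S→c: +{c}
  FIRST(S)={a,c}  FIRST(A)={d}  FIRST(B)={b}  FIRST(C)={c,d}
round 2:
  A via A→S d: +{a,c}
  FIRST(S)={a,c}  FIRST(A)={a,c,d}  FIRST(B)={b}  FIRST(C)={c,d}
round 3: (stable)
  FIRST(S)={a,c}  FIRST(A)={a,c,d}  FIRST(B)={b}  FIRST(C)={c,d}

FIRST(A) = ["a", "c", "d"]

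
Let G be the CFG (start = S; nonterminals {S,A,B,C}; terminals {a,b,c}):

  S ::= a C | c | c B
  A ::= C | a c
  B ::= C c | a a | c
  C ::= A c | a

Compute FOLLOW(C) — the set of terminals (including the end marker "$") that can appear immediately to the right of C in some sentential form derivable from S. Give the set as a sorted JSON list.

FIRST iteration:
[1]
  A via A→a c: +{a}
  B via B→a a: +{a}
  B via B→c: +{c}
  C via C→A c: +{a}
  S via S→a C: +{a}
  S via S→c: +{c}
  S: {a,c}  A: {a}  B: {a,c}  C: {a}
[2] — fixpoint
  S: {a,c}  A: {a}  B: {a,c}  C: {a}

FOLLOW sets:
seed FOLLOW(S) with $
round 1:
  B→C c: FOLLOW(C) ⊇ FIRST(c) = {c}; new: +{c}
  C→A c: FOLLOW(A) ⊇ FIRST(c) = {c}; new: +{c}
  S→a C: FOLLOW(C) ⊇ FOLLOW(S) ⊇ {$}; new: +{$}
  S→c B: FOLLOW(B) ⊇ FOLLOW(S) ⊇ {$}; new: +{$}
  FOLLOW(S)={$}  FOLLOW(A)={c}  FOLLOW(B)={$}  FOLLOW(C)={$,c}
round 2: (stable)
  FOLLOW(S)={$}  FOLLOW(A)={c}  FOLLOW(B)={$}  FOLLOW(C)={$,c}

FOLLOW(C) = ["$", "c"]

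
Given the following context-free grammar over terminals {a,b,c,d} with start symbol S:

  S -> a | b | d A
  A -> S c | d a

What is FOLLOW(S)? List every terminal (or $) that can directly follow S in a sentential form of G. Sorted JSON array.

FIRST iteration:
[1]
  A via A→d a: +{d}
  S via S→a: +{a}
  S via S→b: +{b}
  S via S→d A: +{d}
  S: {a,b,d}  A: {d}
[2]
  A via A→S c: +{a,b}
  S: {a,b,d}  A: {a,b,d}
[3] — fixpoint
  S: {a,b,d}  A: {a,b,d}

FOLLOW iteration:
seed FOLLOW(S) with $
pass 1:
  A→S c: FOLLOW(S) ⊇ FIRST(c) = {c}; new: +{c}
  S→d A: FOLLOW(A) ⊇ FOLLOW(S) ⊇ {$,c}; new: +{$,c}
  FOLLOW[S]={$,c}  FOLLOW[A]={$,c}
pass 2: (stable)
  FOLLOW[S]={$,c}  FOLLOW[A]={$,c}

FOLLOW(S) = ["$", "c"]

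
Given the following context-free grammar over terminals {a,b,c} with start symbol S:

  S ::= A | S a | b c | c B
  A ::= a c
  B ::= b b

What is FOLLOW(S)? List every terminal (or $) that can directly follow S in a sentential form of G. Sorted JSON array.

FIRST sets, iterate to fixpoint:
round 1:
  A via A→a c: +{a}
  B via B→b b: +{b}
  S via S→A: +{a}
  S via S→b c: +{b}
  S via S→c B: +{c}
  FIRST[S]={a,b,c}  FIRST[A]={a}  FIRST[B]={b}
round 2: (stable)
  FIRST[S]={a,b,c}  FIRST[A]={a}  FIRST[B]={b}

Compute FOLLOW by fixpoint:
FOLLOW(S) := {$}
round 1:
  S→A: FOLLOW(A) ⊇ FOLLOW(S) ⊇ {$}; new: +{$}
  S→S a: FOLLOW(S) ⊇ FIRST(a) = {a}; new: +{a}
  S→c B: FOLLOW(B) ⊇ FOLLOW(S) ⊇ {$,a}; new: +{$,a}
  FOLLOW[S]={$,a}  FOLLOW[A]={$}  FOLLOW[B]={$,a}
round 2:
  S→A: FOLLOW(A) ⊇ FOLLOW(S) ⊇ {$,a}; new: +{a}
  FOLLOW[S]={$,a}  FOLLOW[A]={$,a}  FOLLOW[B]={$,a}
round 3: (stable)
  FOLLOW[S]={$,a}  FOLLOW[A]={$,a}  FOLLOW[B]={$,a}

FOLLOW(S) = ["$", "a"]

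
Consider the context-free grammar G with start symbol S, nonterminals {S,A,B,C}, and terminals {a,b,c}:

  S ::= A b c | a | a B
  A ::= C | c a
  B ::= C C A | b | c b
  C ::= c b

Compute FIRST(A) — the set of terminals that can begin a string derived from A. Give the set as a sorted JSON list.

FIRST iteration:
pass 1:
  A via A→c a: +{c}
  B via B→b: +{b}
  B via B→c b: +{c}
  C via C→c b: +{c}
  S via S→A b c: +{c}
  S via S→a: +{a}
  FIRST(S)={a,c}  FIRST(A)={c}  FIRST(B)={b,c}  FIRST(C)={c}
pass 2: — fixpoint
  FIRST(S)={a,c}  FIRST(A)={c}  FIRST(B)={b,c}  FIRST(C)={c}

FIRST(A) = ["c"]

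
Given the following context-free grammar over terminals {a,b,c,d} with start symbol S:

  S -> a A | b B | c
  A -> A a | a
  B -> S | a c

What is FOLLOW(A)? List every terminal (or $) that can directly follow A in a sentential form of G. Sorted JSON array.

FIRST sets, iterate to fixpoint:
[1]
  A via A→a: +{a}
  B via B→a c: +{a}
  S via S→a A: +{a}
  S via S→b B: +{b}
  S via S→c: +{c}
  FIRST[S]={a,b,c}  FIRST[A]={a}  FIRST[B]={a}
[2]
  B via B→S: +{b,c}
  FIRST[S]={a,b,c}  FIRST[A]={a}  FIRST[B]={a,b,c}
[3] done
  FIRST[S]={a,b,c}  FIRST[A]={a}  FIRST[B]={a,b,c}

FOLLOW iteration:
seed FOLLOW(S) with $
round 1:
  A→A a: FOLLOW(A) ⊇ FIRST(a) = {a}; new: +{a}
  S→a A: FOLLOW(A) ⊇ FOLLOW(S) ⊇ {$}; new: +{$}
  S→b B: FOLLOW(B) ⊇ FOLLOW(S) ⊇ {$}; new: +{$}
  S: {$}  A: {$,a}  B: {$}
round 2: — fixpoint
  S: {$}  A: {$,a}  B: {$}

FOLLOW(A) = ["$", "a"]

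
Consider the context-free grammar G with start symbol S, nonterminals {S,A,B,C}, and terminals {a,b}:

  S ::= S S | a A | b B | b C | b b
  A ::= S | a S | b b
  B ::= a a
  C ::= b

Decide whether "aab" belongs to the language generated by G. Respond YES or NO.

CNF form of G:
  S -> S S | T0 A | T1 B | T1 C | T1 T1
  A -> S S | T0 A | T0 S | T1 B | T1 C | T1 T1
  B -> T0 T0
  C -> b
  T0 -> a
  T1 -> b

Fill CYK table bottom-up:
  T[0,0] 'a' = {T0}  orig:{}
  T[1,1] 'a' = {T0}  orig:{}
  T[2,2] 'b' = {C,T1}  orig:{C}
  T[0,1] 'aa' = {B}
  T[1,2] 'ab' = ∅
  T[0,2] 'aab' = ∅

S ∉ T[0,2] ⇒ NO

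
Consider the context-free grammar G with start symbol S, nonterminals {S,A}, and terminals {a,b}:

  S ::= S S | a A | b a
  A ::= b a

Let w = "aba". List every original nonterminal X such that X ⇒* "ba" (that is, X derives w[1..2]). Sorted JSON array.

Convert to CNF:
  S -> S S | T0 T1 | T1 A
  A -> T0 T1
  T0 -> b
  T1 -> a

CYK table (by increasing span) — only the sub-triangle for w[1..2]:
  cell(1,1) b: {T0}  orig:{}
  cell(2,2) a: {T1}  orig:{}
  cell(1,2) ba: {A,S}

Original NTs in T[1,2] deriving "ba": ["A", "S"]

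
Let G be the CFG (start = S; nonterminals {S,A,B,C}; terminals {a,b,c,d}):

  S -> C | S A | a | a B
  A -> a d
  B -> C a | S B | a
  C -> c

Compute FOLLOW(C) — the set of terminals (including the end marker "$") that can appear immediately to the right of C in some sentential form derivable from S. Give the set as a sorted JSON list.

FIRST sets, iterate to fixpoint:
iter 1:
  A via A→a d: +{a}
  B via B→a: +{a}
  C via C→c: +{c}
  S via S→C: +{c}
  S via S→a: +{a}
  FIRST(S)={a,c}  FIRST(A)={a}  FIRST(B)={a}  FIRST(C)={c}
iter 2:
  B via B→C a: +{c}
  FIRST(S)={a,c}  FIRST(A)={a}  FIRST(B)={a,c}  FIRST(C)={c}
iter 3: (no change)
  FIRST(S)={a,c}  FIRST(A)={a}  FIRST(B)={a,c}  FIRST(C)={c}

Compute FOLLOW by fixpoint:
FOLLOW(S) := {$}
round 1:
  B→C a: FOLLOW(C) ⊇ FIRST(a) = {a}; new: +{a}
  B→S B: FOLLOW(S) ⊇ FIRST(B) = {a,c}; new: +{a,c}
  S→C: FOLLOW(C) ⊇ FOLLOW(S) ⊇ {$,a,c}; new: +{$,c}
  S→S A: FOLLOW(A) ⊇ FOLLOW(S) ⊇ {$,a,c}; new: +{$,a,c}
  S→a B: FOLLOW(B) ⊇ FOLLOW(S) ⊇ {$,a,c}; new: +{$,a,c}
  S: {$,a,c}  A: {$,a,c}  B: {$,a,c}  C: {$,a,c}
round 2: (no change)
  S: {$,a,c}  A: {$,a,c}  B: {$,a,c}  C: {$,a,c}

FOLLOW(C) = ["$", "a", "c"]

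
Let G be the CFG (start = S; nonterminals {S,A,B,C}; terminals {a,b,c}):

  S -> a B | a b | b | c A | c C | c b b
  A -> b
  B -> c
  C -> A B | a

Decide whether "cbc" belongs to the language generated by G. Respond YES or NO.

Convert to CNF:
  S -> T0 B | T0 T1 | T2 A | T2 C | T2 X3 | b
  A -> b
  B -> c
  C -> A B | a
  T0 -> a
  T1 -> b
  T2 -> c
  X3 -> T1 T1

CYK table (by increasing span):
  [0..0]={B,T2}  "c"  orig:{B}
  [1..1]={A,S,T1}  "b"  orig:{A,S}
  [2..2]={B,T2}  "c"  orig:{B}
  [0..1]={S}  "cb"
  [1..2]={C}  "bc"
  [0..2]={S}  "cbc"

S ∈ T[0,2] ⇒ YES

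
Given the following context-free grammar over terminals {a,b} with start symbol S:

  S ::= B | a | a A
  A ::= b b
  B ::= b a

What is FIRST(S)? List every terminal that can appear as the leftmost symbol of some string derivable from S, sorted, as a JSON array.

FIRST sets, iterate to fixpoint:
round 1:
  A via A→b b: +{b}
  B via B→b a: +{b}
  S via S→B: +{b}
  S via S→a: +{a}
  FIRST(S)={a,b}  FIRST(A)={b}  FIRST(B)={b}
round 2: done
  FIRST(S)={a,b}  FIRST(A)={b}  FIRST(B)={b}

FIRST(S) = ["a", "b"]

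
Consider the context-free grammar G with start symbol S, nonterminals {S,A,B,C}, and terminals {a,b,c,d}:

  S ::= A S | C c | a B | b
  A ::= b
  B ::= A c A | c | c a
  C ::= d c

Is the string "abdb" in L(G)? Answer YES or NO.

CNF form of G:
  S -> A S | C T0 | T1 B | b
  A -> b
  B -> A X3 | T0 T1 | c
  C -> T2 T0
  T0 -> c
  T1 -> a
  T2 -> d
  X3 -> T0 A

Fill CYK table bottom-up:
  [0..0]={T1}  "a"  orig:{}
  [1..1]={A,S}  "b"
  [2..2]={T2}  "d"  orig:{}
  [3..3]={A,S}  "b"
  [0..1]=∅  "ab"
  [1..2]=∅  "bd"
  [2..3]=∅  "db"
  [0..2]=∅  "abd"
  [1..3]=∅  "bdb"
  [0..3]=∅  "abdb"

S ∉ T[0,3] ⇒ NO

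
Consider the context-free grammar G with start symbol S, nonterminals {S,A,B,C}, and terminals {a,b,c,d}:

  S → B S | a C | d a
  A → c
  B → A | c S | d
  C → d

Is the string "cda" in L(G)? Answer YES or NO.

CNF form of G:
  S -> B S | T1 C | T2 T1
  A -> c
  B -> T0 S | c | d
  C -> d
  T0 -> c
  T1 -> a
  T2 -> d

CYK fill:
  [0..0]={A,B,T0}  "c"  orig:{A,B}
  [1..1]={B,C,T2}  "d"  orig:{B,C}
  [2..2]={T1}  "a"  orig:{}
  [0..1]=∅  "cd"
  [1..2]={S}  "da"
  [0..2]={B,S}  "cda"

S ∈ T[0,2] ⇒ YES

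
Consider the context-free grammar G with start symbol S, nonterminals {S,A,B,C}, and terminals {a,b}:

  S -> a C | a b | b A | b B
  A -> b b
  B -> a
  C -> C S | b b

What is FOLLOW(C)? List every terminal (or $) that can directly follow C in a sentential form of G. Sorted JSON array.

Compute FIRST by fixpoint:
pass 1:
  A via A→b b: +{b}
  B via B→a: +{a}
  C via C→b b: +{b}
  S via S→a C: +{a}
  S via S→b A: +{b}
  S: {a,b}  A: {b}  B: {a}  C: {b}
pass 2: done
  S: {a,b}  A: {b}  B: {a}  C: {b}

Compute FOLLOW by fixpoint:
FOLLOW(S) := {$}
[1]
  C→C S: FOLLOW(C) ⊇ FIRST(S) = {a,b}; new: +{a,b}
  C→C S: FOLLOW(S) ⊇ FOLLOW(C) ⊇ {a,b}; new: +{a,b}
  S→a C: FOLLOW(C) ⊇ FOLLOW(S) ⊇ {$,a,b}; new: +{$}
  S→b A: FOLLOW(A) ⊇ FOLLOW(S) ⊇ {$,a,b}; new: +{$,a,b}
  S→b B: FOLLOW(B) ⊇ FOLLOW(S) ⊇ {$,a,b}; new: +{$,a,b}
  S: {$,a,b}  A: {$,a,b}  B: {$,a,b}  C: {$,a,b}
[2] done
  S: {$,a,b}  A: {$,a,b}  B: {$,a,b}  C: {$,a,b}

FOLLOW(C) = ["$", "a", "b"]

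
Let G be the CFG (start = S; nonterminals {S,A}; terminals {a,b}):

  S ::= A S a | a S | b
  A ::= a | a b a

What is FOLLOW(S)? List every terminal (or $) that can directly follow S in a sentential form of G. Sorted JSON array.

FIRST iteration:
[1]
  A via A→a: +{a}
  S via S→A S a: +{a}
  S via S→b: +{b}
  FIRST(S)={a,b}  FIRST(A)={a}
[2] — fixpoint
  FIRST(S)={a,b}  FIRST(A)={a}

FOLLOW iteration:
FOLLOW(S) := {$}
[1]
  S→A S a: FOLLOW(A) ⊇ FIRST(S) = {a,b}; new: +{a,b}
  S→A S a: FOLLOW(S) ⊇ FIRST(a) = {a}; new: +{a}
  FOLLOW(S)={$,a}  FOLLOW(A)={a,b}
[2] done
  FOLLOW(S)={$,a}  FOLLOW(A)={a,b}

FOLLOW(S) = ["$", "a"]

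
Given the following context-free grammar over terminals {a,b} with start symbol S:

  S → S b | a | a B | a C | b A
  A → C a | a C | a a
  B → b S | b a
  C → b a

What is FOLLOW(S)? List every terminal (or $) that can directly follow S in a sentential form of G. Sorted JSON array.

FIRST iteration:
pass 1:
  A via A→a C: +{a}
  B via B→b S: +{b}
  C via C→b a: +{b}
  S via S→a: +{a}
  S via S→b A: +{b}
  FIRST[S]={a,b}  FIRST[A]={a}  FIRST[B]={b}  FIRST[C]={b}
pass 2:
  A via A→C a: +{b}
  FIRST[S]={a,b}  FIRST[A]={a,b}  FIRST[B]={b}  FIRST[C]={b}
pass 3: done
  FIRST[S]={a,b}  FIRST[A]={a,b}  FIRST[B]={b}  FIRST[C]={b}

FOLLOW sets:
initialize: $ ∈ FOLLOW(S)
iter 1:
  A→C a: FOLLOW(C) ⊇ FIRST(a) = {a}; new: +{a}
  S→S b: FOLLOW(S) ⊇ FIRST(b) = {b}; new: +{b}
  S→a B: FOLLOW(B) ⊇ FOLLOW(S) ⊇ {$,b}; new: +{$,b}
  S→a C: FOLLOW(C) ⊇ FOLLOW(S) ⊇ {$,b}; new: +{$,b}
  S→b A: FOLLOW(A) ⊇ FOLLOW(S) ⊇ {$,b}; new: +{$,b}
  FOLLOW(S)={$,b}  FOLLOW(A)={$,b}  FOLLOW(B)={$,b}  FOLLOW(C)={$,a,b}
iter 2: (no change)
  FOLLOW(S)={$,b}  FOLLOW(A)={$,b}  FOLLOW(B)={$,b}  FOLLOW(C)={$,a,b}

FOLLOW(S) = ["$", "b"]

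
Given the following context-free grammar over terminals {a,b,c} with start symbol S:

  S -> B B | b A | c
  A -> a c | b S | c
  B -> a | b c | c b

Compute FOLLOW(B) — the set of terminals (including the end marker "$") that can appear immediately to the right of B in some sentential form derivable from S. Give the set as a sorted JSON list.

Compute FIRST by fixpoint:
pass 1:
  A via A→a c: +{a}
  A via A→b S: +{b}
  A via A→c: +{c}
  B via B→a: +{a}
  B via B→b c: +{b}
  B via B→c b: +{c}
  S via S→B B: +{a,b,c}
  FIRST[S]={a,b,c}  FIRST[A]={a,b,c}  FIRST[B]={a,b,c}
pass 2: — fixpoint
  FIRST[S]={a,b,c}  FIRST[A]={a,b,c}  FIRST[B]={a,b,c}

Compute FOLLOW by fixpoint:
initialize: $ ∈ FOLLOW(S)
pass 1:
  S→B B: FOLLOW(B) ⊇ FIRST(B) = {a,b,c}; new: +{a,b,c}
  S→B B: FOLLOW(B) ⊇ FOLLOW(S) ⊇ {$}; new: +{$}
  S→b A: FOLLOW(A) ⊇ FOLLOW(S) ⊇ {$}; new: +{$}
  S: {$}  A: {$}  B: {$,a,b,c}
pass 2: — fixpoint
  S: {$}  A: {$}  B: {$,a,b,c}

FOLLOW(B) = ["$", "a", "b", "c"]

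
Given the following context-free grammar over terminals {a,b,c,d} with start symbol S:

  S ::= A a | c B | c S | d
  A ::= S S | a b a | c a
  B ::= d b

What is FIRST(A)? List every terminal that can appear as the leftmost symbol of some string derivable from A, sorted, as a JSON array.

FIRST iteration:
iter 1:
  A via A→a b a: +{a}
  A via A→c a: +{c}
  B via B→d b: +{d}
  S via S→A a: +{a,c}
  S via S→d: +{d}
  FIRST[S]={a,c,d}  FIRST[A]={a,c}  FIRST[B]={d}
iter 2:
  A via A→S S: +{d}
  FIRST[S]={a,c,d}  FIRST[A]={a,c,d}  FIRST[B]={d}
iter 3: (stable)
  FIRST[S]={a,c,d}  FIRST[A]={a,c,d}  FIRST[B]={d}

FIRST(A) = ["a", "c", "d"]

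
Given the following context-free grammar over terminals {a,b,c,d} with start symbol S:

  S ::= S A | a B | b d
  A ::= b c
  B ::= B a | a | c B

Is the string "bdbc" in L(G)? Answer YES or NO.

Convert to CNF:
  S -> S A | T0 T3 | T2 B
  A -> T0 T1
  B -> B T2 | T1 B | a
  T0 -> b
  T1 -> c
  T2 -> a
  T3 -> d

Fill CYK table bottom-up:
  [0..0]={T0}  "b"  orig:{}
  [1..1]={T3}  "d"  orig:{}
  [2..2]={T0}  "b"  orig:{}
  [3..3]={T1}  "c"  orig:{}
  [0..1]={S}  "bd"
  [1..2]=∅  "db"
  [2..3]={A}  "bc"
  [0..2]=∅  "bdb"
  [1..3]=∅  "dbc"
  [0..3]={S}  "bdbc"

S ∈ T[0,3] ⇒ YES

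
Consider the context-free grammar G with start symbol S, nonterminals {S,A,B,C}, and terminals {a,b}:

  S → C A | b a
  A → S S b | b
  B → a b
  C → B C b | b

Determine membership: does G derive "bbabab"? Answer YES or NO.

CNF form of G:
  S -> C A | T0 T1
  A -> S X2 | b
  B -> T1 T0
  C -> B X3 | b
  T0 -> b
  T1 -> a
  X2 -> S T0
  X3 -> C T0

CYK fill:
  cell(0,0) b: {A,C,T0}  orig:{A,C}
  cell(1,1) b: {A,C,T0}  orig:{A,C}
  cell(2,2) a: {T1}  orig:{}
  cell(3,3) b: {A,C,T0}  orig:{A,C}
  cell(4,4) a: {T1}  orig:{}
  cell(5,5) b: {A,C,T0}  orig:{A,C}
  cell(0,1) bb: {S,X3}  orig:{S}
  cell(1,2) ba: {S}
  cell(2,3) ab: {B}
  cell(3,4) ba: {S}
  cell(4,5) ab: {B}
  cell(0,2) bba: ∅
  cell(1,3) bab: {X2}  orig:{}
  cell(2,4) aba: ∅
  cell(3,5) bab: {X2}  orig:{}
  cell(0,3) bbab: ∅
  cell(1,4) baba: ∅
  cell(2,5) abab: ∅
  cell(0,4) bbaba: ∅
  cell(1,5) babab: {A}
  cell(0,5) bbabab: {S}

S ∈ T[0,5] ⇒ YES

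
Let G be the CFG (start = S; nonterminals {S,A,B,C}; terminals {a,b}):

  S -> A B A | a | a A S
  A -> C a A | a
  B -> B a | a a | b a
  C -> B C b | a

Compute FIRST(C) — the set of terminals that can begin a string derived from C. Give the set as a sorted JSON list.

FIRST iteration:
pass 1:
  A via A→a: +{a}
  B via B→a a: +{a}
  B via B→b a: +{b}
  C via C→B C b: +{a,b}
  S via S→A B A: +{a}
  S: {a}  A: {a}  B: {a,b}  C: {a,b}
pass 2:
  A via A→C a A: +{b}
  S via S→A B A: +{b}
  S: {a,b}  A: {a,b}  B: {a,b}  C: {a,b}
pass 3: done
  S: {a,b}  A: {a,b}  B: {a,b}  C: {a,b}

FIRST(C) = ["a", "b"]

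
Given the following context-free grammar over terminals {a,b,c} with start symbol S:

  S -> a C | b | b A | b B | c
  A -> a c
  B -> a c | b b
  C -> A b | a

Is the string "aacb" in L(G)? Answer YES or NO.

CNF form of G:
  S -> T0 C | T2 A | T2 B | b | c
  A -> T0 T1
  B -> T0 T1 | T2 T2
  C -> A T2 | a
  T0 -> a
  T1 -> c
  T2 -> b

Fill CYK table bottom-up:
  [0..0]={C,T0}  "a"  orig:{C}
  [1..1]={C,T0}  "a"  orig:{C}
  [2..2]={S,T1}  "c"  orig:{S}
  [3..3]={S,T2}  "b"  orig:{S}
  [0..1]={S}  "aa"
  [1..2]={A,B}  "ac"
  [2..3]=∅  "cb"
  [0..2]=∅  "aac"
  [1..3]={C}  "acb"
  [0..3]={S}  "aacb"

S ∈ T[0,3] ⇒ YES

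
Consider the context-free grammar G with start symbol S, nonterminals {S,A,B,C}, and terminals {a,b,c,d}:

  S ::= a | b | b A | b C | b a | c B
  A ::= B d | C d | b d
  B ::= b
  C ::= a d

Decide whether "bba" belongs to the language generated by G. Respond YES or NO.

CNF form of G:
  S -> T1 A | T1 C | T1 T2 | T3 B | a | b
  A -> B T0 | C T0 | T1 T0
  B -> b
  C -> T2 T0
  T0 -> d
  T1 -> b
  T2 -> a
  T3 -> c

CYK table (by increasing span):
  [0..0]={B,S,T1}  "b"  orig:{B,S}
  [1..1]={B,S,T1}  "b"  orig:{B,S}
  [2..2]={S,T2}  "a"  orig:{S}
  [0..1]=∅  "bb"
  [1..2]={S}  "ba"
  [0..2]=∅  "bba"

S ∉ T[0,2] ⇒ NO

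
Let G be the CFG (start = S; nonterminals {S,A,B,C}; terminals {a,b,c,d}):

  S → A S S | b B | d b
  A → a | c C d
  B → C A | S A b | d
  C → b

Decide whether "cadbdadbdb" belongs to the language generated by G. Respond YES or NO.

CNF form of G:
  S -> A X5 | T1 T2 | T2 B
  A -> T0 X3 | a
  B -> C A | S X4 | d
  C -> b
  T0 -> c
  T1 -> d
  T2 -> b
  X3 -> C T1
  X4 -> A T2
  X5 -> S S

Fill CYK table bottom-up:
  [0..0]={T0}  "c"  orig:{}
  [1..1]={A}  "a"
  [2..2]={B,T1}  "d"  orig:{B}
  [3..3]={C,T2}  "b"  orig:{C}
  [4..4]={B,T1}  "d"  orig:{B}
  [5..5]={A}  "a"
  [6..6]={B,T1}  "d"  orig:{B}
  [7..7]={C,T2}  "b"  orig:{C}
  [8..8]={B,T1}  "d"  orig:{B}
  [9..9]={C,T2}  "b"  orig:{C}
  [0..1]=∅  "ca"
  [1..2]=∅  "ad"
  [2..3]={S}  "db"
  [3..4]={S,X3}  "bd"  orig:{S}
  [4..5]=∅  "da"
  [5..6]=∅  "ad"
  [6..7]={S}  "db"
  [7..8]={S,X3}  "bd"  orig:{S}
  [8..9]={S}  "db"
  [0..2]=∅  "cad"
  [1..3]=∅  "adb"
  [2..4]=∅  "dbd"
  [3..5]=∅  "bda"
  [4..6]=∅  "dad"
  [5..7]=∅  "adb"
  [6..8]=∅  "dbd"
  [7..9]=∅  "bdb"
  [0..3]=∅  "cadb"
  [1..4]=∅  "adbd"
  [2..5]=∅  "dbda"
  [3..6]=∅  "bdad"
  [4..7]=∅  "dadb"
  [5..8]=∅  "adbd"
  [6..9]={X5}  "dbdb"  orig:{}
  [0..4]=∅  "cadbd"
  [1..5]=∅  "adbda"
  [2..6]=∅  "dbdad"
  [3..7]=∅  "bdadb"
  [4..8]=∅  "dadbd"
  [5..9]={S}  "adbdb"
  [0..5]=∅  "cadbda"
  [1..6]=∅  "adbdad"
  [2..7]=∅  "dbdadb"
  [3..8]=∅  "bdadbd"
  [4..9]=∅  "dadbdb"
  [0..6]=∅  "cadbdad"
  [1..7]=∅  "adbdadb"
  [2..8]=∅  "dbdadbd"
  [3..9]={X5}  "bdadbdb"  orig:{}
  [0..7]=∅  "cadbdadb"
  [1..8]=∅  "adbdadbd"
  [2..9]=∅  "dbdadbdb"
  [0..8]=∅  "cadbdadbd"
  [1..9]=∅  "adbdadbdb"
  [0..9]=∅  "cadbdadbdb"

S ∉ T[0,9] ⇒ NO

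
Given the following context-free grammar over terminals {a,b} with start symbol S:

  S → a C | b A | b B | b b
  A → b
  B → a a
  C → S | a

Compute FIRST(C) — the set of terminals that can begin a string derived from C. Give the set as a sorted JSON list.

FIRST iteration:
iter 1:
  A via A→b: +{b}
  B via B→a a: +{a}
  C via C→a: +{a}
  S via S→a C: +{a}
  S via S→b A: +{b}
  S: {a,b}  A: {b}  B: {a}  C: {a}
iter 2:
  C via C→S: +{b}
  S: {a,b}  A: {b}  B: {a}  C: {a,b}
iter 3: done
  S: {a,b}  A: {b}  B: {a}  C: {a,b}

FIRST(C) = ["a", "b"]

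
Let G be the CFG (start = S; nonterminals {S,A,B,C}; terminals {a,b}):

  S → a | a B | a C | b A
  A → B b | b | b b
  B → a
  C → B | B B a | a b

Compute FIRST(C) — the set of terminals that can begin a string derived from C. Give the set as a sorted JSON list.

Compute FIRST by fixpoint:
iter 1:
  A via A→b: +{b}
  B via B→a: +{a}
  C via C→B: +{a}
  S via S→a: +{a}
  S via S→b A: +{b}
  FIRST[S]={a,b}  FIRST[A]={b}  FIRST[B]={a}  FIRST[C]={a}
iter 2:
  A via A→B b: +{a}
  FIRST[S]={a,b}  FIRST[A]={a,b}  FIRST[B]={a}  FIRST[C]={a}
iter 3: done
  FIRST[S]={a,b}  FIRST[A]={a,b}  FIRST[B]={a}  FIRST[C]={a}

FIRST(C) = ["a"]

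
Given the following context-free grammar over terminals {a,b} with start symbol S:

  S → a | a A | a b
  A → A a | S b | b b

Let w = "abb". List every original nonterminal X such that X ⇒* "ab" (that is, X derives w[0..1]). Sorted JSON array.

CNF form of G:
  S -> T0 A | T0 T1 | a
  A -> A T0 | S T1 | T1 T1
  T0 -> a
  T1 -> b

CYK table (by increasing span), restricted to cells inside w[0..1]:
  cell(0,0) a: {S,T0}  orig:{S}
  cell(1,1) b: {T1}  orig:{}
  cell(0,1) ab: {A,S}

Original NTs in T[0,1] deriving "ab": ["A", "S"]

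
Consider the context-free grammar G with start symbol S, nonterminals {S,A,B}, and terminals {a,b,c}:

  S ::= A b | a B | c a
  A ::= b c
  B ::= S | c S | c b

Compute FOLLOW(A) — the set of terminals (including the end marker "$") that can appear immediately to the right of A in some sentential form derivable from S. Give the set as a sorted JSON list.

FIRST iteration:
pass 1:
  A via A→b c: +{b}
  B via B→c S: +{c}
  S via S→A b: +{b}
  S via S→a B: +{a}
  S via S→c a: +{c}
  FIRST(S)={a,b,c}  FIRST(A)={b}  FIRST(B)={c}
pass 2:
  B via B→S: +{a,b}
  FIRST(S)={a,b,c}  FIRST(A)={b}  FIRST(B)={a,b,c}
pass 3: (no change)
  FIRST(S)={a,b,c}  FIRST(A)={b}  FIRST(B)={a,b,c}

Compute FOLLOW by fixpoint:
initialize: $ ∈ FOLLOW(S)
[1]
  S→A b: FOLLOW(A) ⊇ FIRST(b) = {b}; new: +{b}
  S→a B: FOLLOW(B) ⊇ FOLLOW(S) ⊇ {$}; new: +{$}
  FOLLOW(S)={$}  FOLLOW(A)={b}  FOLLOW(B)={$}
[2] done
  FOLLOW(S)={$}  FOLLOW(A)={b}  FOLLOW(B)={$}

FOLLOW(A) = ["b"]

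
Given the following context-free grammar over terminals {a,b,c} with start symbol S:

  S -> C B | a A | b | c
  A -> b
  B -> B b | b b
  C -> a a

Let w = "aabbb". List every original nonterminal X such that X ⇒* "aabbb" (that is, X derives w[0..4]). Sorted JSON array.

Convert to CNF:
  S -> C B | T1 A | b | c
  A -> b
  B -> B T0 | T0 T0
  C -> T1 T1
  T0 -> b
  T1 -> a

CYK table (by increasing span) — only the sub-triangle for w[0..4]:
  T[0,0] 'a' = {T1}  orig:{}
  T[1,1] 'a' = {T1}  orig:{}
  T[2,2] 'b' = {A,S,T0}  orig:{A,S}
  T[3,3] 'b' = {A,S,T0}  orig:{A,S}
  T[4,4] 'b' = {A,S,T0}  orig:{A,S}
  T[0,1] 'aa' = {C}
  T[1,2] 'ab' = {S}
  T[2,3] 'bb' = {B}
  T[3,4] 'bb' = {B}
  T[0,2] 'aab' = ∅
  T[1,3] 'abb' = ∅
  T[2,4] 'bbb' = {B}
  T[0,3] 'aabb' = {S}
  T[1,4] 'abbb' = ∅
  T[0,4] 'aabbb' = {S}

Original NTs in T[0,4] deriving "aabbb": ["S"]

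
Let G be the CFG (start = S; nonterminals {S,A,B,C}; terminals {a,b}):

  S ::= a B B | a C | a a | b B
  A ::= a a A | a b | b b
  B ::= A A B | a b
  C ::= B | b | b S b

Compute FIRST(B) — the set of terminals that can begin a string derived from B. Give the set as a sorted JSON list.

FIRST sets, iterate to fixpoint:
iter 1:
  A via A→a a A: +{a}
  A via A→b b: +{b}
  B via B→A A B: +{a,b}
  C via C→B: +{a,b}
  S via S→a B B: +{a}
  S via S→b B: +{b}
  FIRST[S]={a,b}  FIRST[A]={a,b}  FIRST[B]={a,b}  FIRST[C]={a,b}
iter 2: (no change)
  FIRST[S]={a,b}  FIRST[A]={a,b}  FIRST[B]={a,b}  FIRST[C]={a,b}

FIRST(B) = ["a", "b"]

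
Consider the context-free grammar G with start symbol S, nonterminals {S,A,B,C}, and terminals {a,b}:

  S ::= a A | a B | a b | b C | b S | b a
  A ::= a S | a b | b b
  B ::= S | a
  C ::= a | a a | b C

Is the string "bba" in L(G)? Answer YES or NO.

CNF form of G:
  S -> T0 A | T0 B | T0 T1 | T1 C | T1 S | T1 T0
  A -> T0 S | T0 T1 | T1 T1
  B -> T0 A | T0 B | T0 T1 | T1 C | T1 S | T1 T0 | a
  C -> T0 T0 | T1 C | a
  T0 -> a
  T1 -> b

CYK table (by increasing span):
  T[0,0] 'b' = {T1}  orig:{}
  T[1,1] 'b' = {T1}  orig:{}
  T[2,2] 'a' = {B,C,T0}  orig:{B,C}
  T[0,1] 'bb' = {A}
  T[1,2] 'ba' = {B,C,S}
  T[0,2] 'bba' = {B,C,S}

S ∈ T[0,2] ⇒ YES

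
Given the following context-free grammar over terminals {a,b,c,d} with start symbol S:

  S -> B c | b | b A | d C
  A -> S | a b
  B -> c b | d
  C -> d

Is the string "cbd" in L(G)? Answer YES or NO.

CNF form of G:
  S -> B T0 | T2 A | T3 C | b
  A -> B T0 | T1 T2 | T2 A | T3 C | b
  B -> T0 T2 | d
  C -> d
  T0 -> c
  T1 -> a
  T2 -> b
  T3 -> d

CYK table (by increasing span):
  [0..0]={T0}  "c"  orig:{}
  [1..1]={A,S,T2}  "b"  orig:{A,S}
  [2..2]={B,C,T3}  "d"  orig:{B,C}
  [0..1]={B}  "cb"
  [1..2]=∅  "bd"
  [0..2]=∅  "cbd"

S ∉ T[0,2] ⇒ NO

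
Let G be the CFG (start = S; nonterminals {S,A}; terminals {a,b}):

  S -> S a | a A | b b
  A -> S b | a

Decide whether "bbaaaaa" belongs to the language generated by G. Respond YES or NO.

Convert to CNF:
  S -> S T1 | T0 T0 | T1 A
  A -> S T0 | a
  T0 -> b
  T1 -> a

CYK fill:
  cell(0,0) b: {T0}  orig:{}
  cell(1,1) b: {T0}  orig:{}
  cell(2,2) a: {A,T1}  orig:{A}
  cell(3,3) a: {A,T1}  orig:{A}
  cell(4,4) a: {A,T1}  orig:{A}
  cell(5,5) a: {A,T1}  orig:{A}
  cell(6,6) a: {A,T1}  orig:{A}
  cell(0,1) bb: {S}
  cell(1,2) ba: ∅
  cell(2,3) aa: {S}
  cell(3,4) aa: {S}
  cell(4,5) aa: {S}
  cell(5,6) aa: {S}
  cell(0,2) bba: {S}
  cell(1,3) baa: ∅
  cell(2,4) aaa: {S}
  cell(3,5) aaa: {S}
  cell(4,6) aaa: {S}
  cell(0,3) bbaa: {S}
  cell(1,4) baaa: ∅
  cell(2,5) aaaa: {S}
  cell(3,6) aaaa: {S}
  cell(0,4) bbaaa: {S}
  cell(1,5) baaaa: ∅
  cell(2,6) aaaaa: {S}
  cell(0,5) bbaaaa: {S}
  cell(1,6) baaaaa: ∅
  cell(0,6) bbaaaaa: {S}

S ∈ T[0,6] ⇒ YES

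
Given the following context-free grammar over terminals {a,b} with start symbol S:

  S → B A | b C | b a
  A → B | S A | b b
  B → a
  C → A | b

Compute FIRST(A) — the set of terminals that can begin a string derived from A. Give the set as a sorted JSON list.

FIRST sets, iterate to fixpoint:
round 1:
  A via A→b b: +{b}
  B via B→a: +{a}
  C via C→A: +{b}
  S via S→B A: +{a}
  S via S→b C: +{b}
  S: {a,b}  A: {b}  B: {a}  C: {b}
round 2:
  A via A→B: +{a}
  C via C→A: +{a}
  S: {a,b}  A: {a,b}  B: {a}  C: {a,b}
round 3: done
  S: {a,b}  A: {a,b}  B: {a}  C: {a,b}

FIRST(A) = ["a", "b"]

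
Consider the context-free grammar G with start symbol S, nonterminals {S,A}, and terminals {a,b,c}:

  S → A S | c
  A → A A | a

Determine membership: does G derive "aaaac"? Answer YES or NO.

CNF form of G:
  S -> A S | c
  A -> A A | a

CYK fill:
  cell(0,0) a: {A}
  cell(1,1) a: {A}
  cell(2,2) a: {A}
  cell(3,3) a: {A}
  cell(4,4) c: {S}
  cell(0,1) aa: {A}
  cell(1,2) aa: {A}
  cell(2,3) aa: {A}
  cell(3,4) ac: {S}
  cell(0,2) aaa: {A}
  cell(1,3) aaa: {A}
  cell(2,4) aac: {S}
  cell(0,3) aaaa: {A}
  cell(1,4) aaac: {S}
  cell(0,4) aaaac: {S}

S ∈ T[0,4] ⇒ YES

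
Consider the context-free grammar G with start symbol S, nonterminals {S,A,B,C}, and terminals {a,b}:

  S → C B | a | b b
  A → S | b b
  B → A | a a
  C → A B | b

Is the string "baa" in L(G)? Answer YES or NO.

Convert to CNF:
  S -> C B | T0 T0 | a
  A -> C B | T0 T0 | a
  B -> C B | T0 T0 | T1 T1 | a
  C -> A B | b
  T0 -> b
  T1 -> a

Fill CYK table bottom-up:
  T[0,0] 'b' = {C,T0}  orig:{C}
  T[1,1] 'a' = {A,B,S,T1}  orig:{A,B,S}
  T[2,2] 'a' = {A,B,S,T1}  orig:{A,B,S}
  T[0,1] 'ba' = {A,B,S}
  T[1,2] 'aa' = {B,C}
  T[0,2] 'baa' = {A,B,C,S}

S ∈ T[0,2] ⇒ YES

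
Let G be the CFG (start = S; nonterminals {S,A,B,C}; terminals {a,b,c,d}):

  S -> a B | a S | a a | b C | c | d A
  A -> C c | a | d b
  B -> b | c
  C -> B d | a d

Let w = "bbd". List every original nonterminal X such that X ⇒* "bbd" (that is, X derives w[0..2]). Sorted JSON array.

CNF form of G:
  S -> T1 A | T2 C | T3 B | T3 S | T3 T3 | c
  A -> C T0 | T1 T2 | a
  B -> b | c
  C -> B T1 | T3 T1
  T0 -> c
  T1 -> d
  T2 -> b
  T3 -> a

CYK table (by increasing span) (cells [i..j] with 0 ≤ i ≤ j ≤ 2 only):
  [0..0]={B,T2}  "b"  orig:{B}
  [1..1]={B,T2}  "b"  orig:{B}
  [2..2]={T1}  "d"  orig:{}
  [0..1]=∅  "bb"
  [1..2]={C}  "bd"
  [0..2]={S}  "bbd"

Original NTs in T[0,2] deriving "bbd": ["S"]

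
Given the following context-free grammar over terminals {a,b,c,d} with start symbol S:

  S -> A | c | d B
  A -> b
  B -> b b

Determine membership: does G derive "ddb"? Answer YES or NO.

CNF form of G:
  S -> T1 B | b | c
  A -> b
  B -> T0 T0
  T0 -> b
  T1 -> d

CYK fill:
  [0..0]={T1}  "d"  orig:{}
  [1..1]={T1}  "d"  orig:{}
  [2..2]={A,S,T0}  "b"  orig:{A,S}
  [0..1]=∅  "dd"
  [1..2]=∅  "db"
  [0..2]=∅  "ddb"

S ∉ T[0,2] ⇒ NO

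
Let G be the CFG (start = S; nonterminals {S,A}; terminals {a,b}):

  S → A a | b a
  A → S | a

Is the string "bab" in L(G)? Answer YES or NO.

CNF form of G:
  S -> A T0 | T1 T0
  A -> A T0 | T1 T0 | a
  T0 -> a
  T1 -> b

CYK table (by increasing span):
  T[0,0] 'b' = {T1}  orig:{}
  T[1,1] 'a' = {A,T0}  orig:{A}
  T[2,2] 'b' = {T1}  orig:{}
  T[0,1] 'ba' = {A,S}
  T[1,2] 'ab' = ∅
  T[0,2] 'bab' = ∅

S ∉ T[0,2] ⇒ NO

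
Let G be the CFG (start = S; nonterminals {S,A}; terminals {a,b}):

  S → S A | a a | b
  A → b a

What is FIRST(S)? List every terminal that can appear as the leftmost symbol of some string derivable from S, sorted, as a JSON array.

FIRST sets, iterate to fixpoint:
[1]
  A via A→b a: +{b}
  S via S→a a: +{a}
  S via S→b: +{b}
  S: {a,b}  A: {b}
[2] done
  S: {a,b}  A: {b}

FIRST(S) = ["a", "b"]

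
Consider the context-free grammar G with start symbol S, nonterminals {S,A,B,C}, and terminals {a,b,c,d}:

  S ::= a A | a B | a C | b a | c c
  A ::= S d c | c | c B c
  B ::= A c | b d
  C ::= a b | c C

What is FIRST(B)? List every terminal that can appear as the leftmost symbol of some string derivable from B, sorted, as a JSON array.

FIRST iteration:
pass 1:
  A via A→c: +{c}
  B via B→A c: +{c}
  B via B→b d: +{b}
  C via C→a b: +{a}
  C via C→c C: +{c}
  S via S→a A: +{a}
  S via S→b a: +{b}
  S via S→c c: +{c}
  FIRST[S]={a,b,c}  FIRST[A]={c}  FIRST[B]={b,c}  FIRST[C]={a,c}
pass 2:
  A via A→S d c: +{a,b}
  B via B→A c: +{a}
  FIRST[S]={a,b,c}  FIRST[A]={a,b,c}  FIRST[B]={a,b,c}  FIRST[C]={a,c}
pass 3: done
  FIRST[S]={a,b,c}  FIRST[A]={a,b,c}  FIRST[B]={a,b,c}  FIRST[C]={a,c}

FIRST(B) = ["a", "b", "c"]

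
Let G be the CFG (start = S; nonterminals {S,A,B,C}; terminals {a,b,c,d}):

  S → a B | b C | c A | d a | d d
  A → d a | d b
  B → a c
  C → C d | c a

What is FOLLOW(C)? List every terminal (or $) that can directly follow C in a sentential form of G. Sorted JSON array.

Compute FIRST by fixpoint:
pass 1:
  A via A→d a: +{d}
  B via B→a c: +{a}
  C via C→c a: +{c}
  S via S→a B: +{a}
  S via S→b C: +{b}
  S via S→c A: +{c}
  S via S→d a: +{d}
  S: {a,b,c,d}  A: {d}  B: {a}  C: {c}
pass 2: done
  S: {a,b,c,d}  A: {d}  B: {a}  C: {c}

Compute FOLLOW by fixpoint:
seed FOLLOW(S) with $
[1]
  C→C d: FOLLOW(C) ⊇ FIRST(d) = {d}; new: +{d}
  S→a B: FOLLOW(B) ⊇ FOLLOW(S) ⊇ {$}; new: +{$}
  S→b C: FOLLOW(C) ⊇ FOLLOW(S) ⊇ {$}; new: +{$}
  S→c A: FOLLOW(A) ⊇ FOLLOW(S) ⊇ {$}; new: +{$}
  FOLLOW(S)={$}  FOLLOW(A)={$}  FOLLOW(B)={$}  FOLLOW(C)={$,d}
[2] (no change)
  FOLLOW(S)={$}  FOLLOW(A)={$}  FOLLOW(B)={$}  FOLLOW(C)={$,d}

FOLLOW(C) = ["$", "d"]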